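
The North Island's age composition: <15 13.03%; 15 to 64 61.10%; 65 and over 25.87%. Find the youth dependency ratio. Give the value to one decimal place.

Youth dependency ratio: 21.3

Youth dependency ratio = 13.03 / 61.10 × 100 = 21.3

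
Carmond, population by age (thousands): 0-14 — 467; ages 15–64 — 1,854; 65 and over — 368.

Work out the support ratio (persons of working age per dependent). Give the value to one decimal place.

Support ratio: 2.2

Support ratio = 1,854 / (467 + 368) = 1,854 / 835 = 2.2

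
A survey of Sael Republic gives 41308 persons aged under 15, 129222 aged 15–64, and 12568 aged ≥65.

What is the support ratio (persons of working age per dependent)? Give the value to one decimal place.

Support ratio: 2.4

Support ratio = 129222 / (41308 + 12568) = 129222 / 53876 = 2.4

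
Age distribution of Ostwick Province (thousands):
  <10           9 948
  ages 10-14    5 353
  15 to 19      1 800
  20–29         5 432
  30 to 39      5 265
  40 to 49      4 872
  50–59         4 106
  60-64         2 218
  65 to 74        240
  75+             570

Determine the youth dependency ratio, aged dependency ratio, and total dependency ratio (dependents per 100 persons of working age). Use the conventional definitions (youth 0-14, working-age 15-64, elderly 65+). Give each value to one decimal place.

0–14: 9 948 + 5 353 = 15 301
15–64: 1 800 + 5 432 + 5 265 + 4 872 + 4 106 + 2 218 = 23 693
65+: 240 + 570 = 810
Youth dependency ratio = 15 301 / 23 693 × 100 = 64.6
Old-age dependency ratio = 810 / 23 693 × 100 = 3.4
Total dependency ratio = (15 301 + 810) / 23 693 × 100 = 16 111 / 23 693 × 100 = 68.0

Youth dependency ratio: 64.6
Old-age dependency ratio: 3.4
Total dependency ratio: 68.0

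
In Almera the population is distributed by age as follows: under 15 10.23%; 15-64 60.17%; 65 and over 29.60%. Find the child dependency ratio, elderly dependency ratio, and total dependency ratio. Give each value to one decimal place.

Youth dependency ratio: 17.0
Old-age dependency ratio: 49.2
Total dependency ratio: 66.2

Youth dependency ratio = 10.23 / 60.17 × 100 = 17.0
Old-age dependency ratio = 29.60 / 60.17 × 100 = 49.2
Total dependency ratio = (10.23 + 29.60) / 60.17 × 100 = 39.83 / 60.17 × 100 = 66.2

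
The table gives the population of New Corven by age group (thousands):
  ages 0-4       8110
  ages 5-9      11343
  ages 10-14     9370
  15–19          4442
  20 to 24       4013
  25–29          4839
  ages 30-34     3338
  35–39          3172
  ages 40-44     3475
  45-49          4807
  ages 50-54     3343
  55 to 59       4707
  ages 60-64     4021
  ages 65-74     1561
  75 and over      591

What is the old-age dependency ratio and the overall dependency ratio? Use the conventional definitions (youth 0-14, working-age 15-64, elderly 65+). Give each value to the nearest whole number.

Old-age dependency ratio: 5
Total dependency ratio: 77

0–14: 8110 + 11343 + 9370 = 28823
15–64: 4442 + 4013 + 4839 + 3338 + 3172 + 3475 + 4807 + 3343 + 4707 + 4021 = 40157
65+: 1561 + 591 = 2152
Old-age dependency ratio = 2152 / 40157 × 100 = 5
Total dependency ratio = (28823 + 2152) / 40157 × 100 = 30975 / 40157 × 100 = 77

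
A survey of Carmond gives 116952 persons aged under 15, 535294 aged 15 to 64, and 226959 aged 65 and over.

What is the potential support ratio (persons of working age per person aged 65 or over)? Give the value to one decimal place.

Potential support ratio = 535294 / 226959 = 2.4

Potential support ratio: 2.4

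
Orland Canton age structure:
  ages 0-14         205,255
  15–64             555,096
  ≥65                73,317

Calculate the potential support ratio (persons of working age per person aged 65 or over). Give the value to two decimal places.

Potential support ratio: 7.57

Potential support ratio = 555,096 / 73,317 = 7.57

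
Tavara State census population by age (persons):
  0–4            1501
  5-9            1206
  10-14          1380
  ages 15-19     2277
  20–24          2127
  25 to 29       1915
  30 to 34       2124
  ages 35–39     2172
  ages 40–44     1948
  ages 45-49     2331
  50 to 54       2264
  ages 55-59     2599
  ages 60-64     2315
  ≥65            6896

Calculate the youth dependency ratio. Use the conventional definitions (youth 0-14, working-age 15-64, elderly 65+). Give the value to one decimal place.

0–14: 1501 + 1206 + 1380 = 4087
15–64: 2277 + 2127 + 1915 + 2124 + 2172 + 1948 + 2331 + 2264 + 2599 + 2315 = 22072
65+: 6896
Youth dependency ratio = 4087 / 22072 × 100 = 18.5

Youth dependency ratio: 18.5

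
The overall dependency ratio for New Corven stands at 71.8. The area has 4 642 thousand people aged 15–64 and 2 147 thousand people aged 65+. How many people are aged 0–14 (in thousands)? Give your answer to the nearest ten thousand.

Total dependency ratio = (youth + elderly) / working-age × 100
71.8 = (Y + 2 147) / 4 642 × 100
⇒ 1 190

Aged 0–14: 1 190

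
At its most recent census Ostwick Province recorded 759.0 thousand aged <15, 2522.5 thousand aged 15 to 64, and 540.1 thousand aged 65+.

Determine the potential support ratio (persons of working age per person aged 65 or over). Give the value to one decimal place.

Potential support ratio: 4.7

Potential support ratio = 2522.5 / 540.1 = 4.7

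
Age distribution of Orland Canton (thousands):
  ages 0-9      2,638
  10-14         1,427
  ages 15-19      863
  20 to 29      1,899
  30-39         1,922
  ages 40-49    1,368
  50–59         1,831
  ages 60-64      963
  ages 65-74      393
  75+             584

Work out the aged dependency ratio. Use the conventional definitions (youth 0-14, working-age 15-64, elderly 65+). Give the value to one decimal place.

Old-age dependency ratio: 11.0

0–14: 2,638 + 1,427 = 4,065
15–64: 863 + 1,899 + 1,922 + 1,368 + 1,831 + 963 = 8,846
65+: 393 + 584 = 977
Old-age dependency ratio = 977 / 8,846 × 100 = 11.0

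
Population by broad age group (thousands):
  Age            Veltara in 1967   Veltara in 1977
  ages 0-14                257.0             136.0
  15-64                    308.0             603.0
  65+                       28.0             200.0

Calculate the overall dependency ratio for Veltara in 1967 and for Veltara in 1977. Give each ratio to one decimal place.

Veltara in 1967: (257.0 + 28.0) / 308.0 × 100 = 285.0 / 308.0 × 100 = 92.5
Veltara in 1977: (136.0 + 200.0) / 603.0 × 100 = 336.0 / 603.0 × 100 = 55.7

Veltara in 1967: 92.5
Veltara in 1977: 55.7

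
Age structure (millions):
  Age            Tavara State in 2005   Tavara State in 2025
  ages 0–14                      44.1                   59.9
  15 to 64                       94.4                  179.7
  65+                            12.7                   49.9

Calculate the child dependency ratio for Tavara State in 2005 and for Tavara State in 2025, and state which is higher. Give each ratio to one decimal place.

Tavara State in 2005: 46.7
Tavara State in 2025: 33.3
Higher: Tavara State in 2005

Tavara State in 2005: 44.1 / 94.4 × 100 = 46.7
Tavara State in 2025: 59.9 / 179.7 × 100 = 33.3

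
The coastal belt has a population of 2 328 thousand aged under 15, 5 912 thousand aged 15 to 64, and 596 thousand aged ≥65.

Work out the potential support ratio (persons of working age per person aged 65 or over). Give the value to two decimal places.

Potential support ratio = 5 912 / 596 = 9.92

Potential support ratio: 9.92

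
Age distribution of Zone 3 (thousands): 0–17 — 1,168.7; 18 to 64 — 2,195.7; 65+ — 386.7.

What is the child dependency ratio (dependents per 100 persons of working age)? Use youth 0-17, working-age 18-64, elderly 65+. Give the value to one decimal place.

Youth dependency ratio = 1,168.7 / 2,195.7 × 100 = 53.2

Youth dependency ratio: 53.2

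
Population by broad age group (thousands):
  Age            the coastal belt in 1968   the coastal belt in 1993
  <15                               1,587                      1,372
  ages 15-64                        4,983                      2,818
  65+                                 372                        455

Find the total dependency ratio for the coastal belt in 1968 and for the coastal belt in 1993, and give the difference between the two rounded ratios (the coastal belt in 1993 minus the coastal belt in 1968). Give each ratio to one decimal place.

the coastal belt in 1968: 39.3
the coastal belt in 1993: 64.8
Difference: +25.5

the coastal belt in 1968: (1,587 + 372) / 4,983 × 100 = 1,959 / 4,983 × 100 = 39.3
the coastal belt in 1993: (1,372 + 455) / 2,818 × 100 = 1,827 / 2,818 × 100 = 64.8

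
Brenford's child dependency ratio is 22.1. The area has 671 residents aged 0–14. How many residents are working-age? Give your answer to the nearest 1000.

Youth dependency ratio = youth / working-age × 100
22.1 = 671 / W × 100
⇒ 3000

Working-age: 3000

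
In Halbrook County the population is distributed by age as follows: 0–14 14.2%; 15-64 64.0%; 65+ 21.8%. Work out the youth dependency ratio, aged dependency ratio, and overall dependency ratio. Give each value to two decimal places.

Youth dependency ratio: 22.19
Old-age dependency ratio: 34.06
Total dependency ratio: 56.25

Youth dependency ratio = 14.2 / 64.0 × 100 = 22.19
Old-age dependency ratio = 21.8 / 64.0 × 100 = 34.06
Total dependency ratio = (14.2 + 21.8) / 64.0 × 100 = 36.0 / 64.0 × 100 = 56.25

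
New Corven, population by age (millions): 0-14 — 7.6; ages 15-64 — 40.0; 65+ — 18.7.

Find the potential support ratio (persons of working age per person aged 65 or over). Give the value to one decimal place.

Potential support ratio = 40.0 / 18.7 = 2.1

Potential support ratio: 2.1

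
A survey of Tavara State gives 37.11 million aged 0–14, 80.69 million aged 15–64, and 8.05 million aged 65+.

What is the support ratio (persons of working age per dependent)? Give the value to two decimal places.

Support ratio: 1.79

Support ratio = 80.69 / (37.11 + 8.05) = 80.69 / 45.16 = 1.79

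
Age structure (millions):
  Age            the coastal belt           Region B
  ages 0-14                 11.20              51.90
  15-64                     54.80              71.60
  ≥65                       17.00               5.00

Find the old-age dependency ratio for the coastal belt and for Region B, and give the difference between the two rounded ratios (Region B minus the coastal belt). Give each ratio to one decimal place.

the coastal belt: 17.00 / 54.80 × 100 = 31.0
Region B: 5.00 / 71.60 × 100 = 7.0

the coastal belt: 31.0
Region B: 7.0
Difference: -24.0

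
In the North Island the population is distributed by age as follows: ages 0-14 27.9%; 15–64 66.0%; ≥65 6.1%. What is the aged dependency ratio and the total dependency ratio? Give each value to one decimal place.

Old-age dependency ratio: 9.2
Total dependency ratio: 51.5

Old-age dependency ratio = 6.1 / 66.0 × 100 = 9.2
Total dependency ratio = (27.9 + 6.1) / 66.0 × 100 = 34.0 / 66.0 × 100 = 51.5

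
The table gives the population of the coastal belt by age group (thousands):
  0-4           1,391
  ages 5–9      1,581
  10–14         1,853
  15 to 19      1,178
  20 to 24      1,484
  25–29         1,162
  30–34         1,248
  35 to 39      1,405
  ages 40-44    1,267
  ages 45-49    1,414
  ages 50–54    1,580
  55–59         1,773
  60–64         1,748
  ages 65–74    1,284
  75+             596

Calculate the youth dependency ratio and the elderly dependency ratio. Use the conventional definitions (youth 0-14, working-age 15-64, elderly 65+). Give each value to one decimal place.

Youth dependency ratio: 33.8
Old-age dependency ratio: 13.2

0–14: 1,391 + 1,581 + 1,853 = 4,825
15–64: 1,178 + 1,484 + 1,162 + 1,248 + 1,405 + 1,267 + 1,414 + 1,580 + 1,773 + 1,748 = 14,259
65+: 1,284 + 596 = 1,880
Youth dependency ratio = 4,825 / 14,259 × 100 = 33.8
Old-age dependency ratio = 1,880 / 14,259 × 100 = 13.2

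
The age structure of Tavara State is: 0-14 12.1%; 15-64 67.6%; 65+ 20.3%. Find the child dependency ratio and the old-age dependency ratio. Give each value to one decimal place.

Youth dependency ratio = 12.1 / 67.6 × 100 = 17.9
Old-age dependency ratio = 20.3 / 67.6 × 100 = 30.0

Youth dependency ratio: 17.9
Old-age dependency ratio: 30.0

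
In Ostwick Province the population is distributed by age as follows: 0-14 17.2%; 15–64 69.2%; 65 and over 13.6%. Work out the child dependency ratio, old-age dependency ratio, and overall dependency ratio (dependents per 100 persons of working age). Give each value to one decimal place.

Youth dependency ratio: 24.9
Old-age dependency ratio: 19.7
Total dependency ratio: 44.5

Youth dependency ratio = 17.2 / 69.2 × 100 = 24.9
Old-age dependency ratio = 13.6 / 69.2 × 100 = 19.7
Total dependency ratio = (17.2 + 13.6) / 69.2 × 100 = 30.8 / 69.2 × 100 = 44.5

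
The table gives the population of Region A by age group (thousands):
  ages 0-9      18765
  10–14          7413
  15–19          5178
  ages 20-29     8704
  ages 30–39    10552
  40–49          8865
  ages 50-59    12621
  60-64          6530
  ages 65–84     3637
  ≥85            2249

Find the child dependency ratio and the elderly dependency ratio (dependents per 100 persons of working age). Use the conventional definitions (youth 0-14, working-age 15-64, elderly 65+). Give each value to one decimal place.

Youth dependency ratio: 49.9
Old-age dependency ratio: 11.2

0–14: 18765 + 7413 = 26178
15–64: 5178 + 8704 + 10552 + 8865 + 12621 + 6530 = 52450
65+: 3637 + 2249 = 5886
Youth dependency ratio = 26178 / 52450 × 100 = 49.9
Old-age dependency ratio = 5886 / 52450 × 100 = 11.2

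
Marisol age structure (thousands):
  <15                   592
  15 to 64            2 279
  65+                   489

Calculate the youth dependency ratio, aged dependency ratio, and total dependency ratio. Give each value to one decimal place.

Youth dependency ratio = 592 / 2 279 × 100 = 26.0
Old-age dependency ratio = 489 / 2 279 × 100 = 21.5
Total dependency ratio = (592 + 489) / 2 279 × 100 = 1 081 / 2 279 × 100 = 47.4

Youth dependency ratio: 26.0
Old-age dependency ratio: 21.5
Total dependency ratio: 47.4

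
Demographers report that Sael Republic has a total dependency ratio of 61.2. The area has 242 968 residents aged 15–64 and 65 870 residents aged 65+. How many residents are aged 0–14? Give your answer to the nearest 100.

Total dependency ratio = (youth + elderly) / working-age × 100
61.2 = (Y + 65 870) / 242 968 × 100
⇒ 82 800

Aged 0–14: 82 800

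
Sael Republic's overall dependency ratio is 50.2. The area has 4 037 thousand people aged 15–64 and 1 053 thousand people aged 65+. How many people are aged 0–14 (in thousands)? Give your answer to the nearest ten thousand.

Total dependency ratio = (youth + elderly) / working-age × 100
50.2 = (Y + 1 053) / 4 037 × 100
⇒ 970

Aged 0–14: 970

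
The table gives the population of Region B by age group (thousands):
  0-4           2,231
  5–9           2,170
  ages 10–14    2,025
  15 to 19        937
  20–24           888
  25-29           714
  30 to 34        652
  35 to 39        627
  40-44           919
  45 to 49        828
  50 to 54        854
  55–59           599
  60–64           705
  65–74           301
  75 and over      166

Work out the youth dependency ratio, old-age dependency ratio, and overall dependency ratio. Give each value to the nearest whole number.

0–14: 2,231 + 2,170 + 2,025 = 6,426
15–64: 937 + 888 + 714 + 652 + 627 + 919 + 828 + 854 + 599 + 705 = 7,723
65+: 301 + 166 = 467
Youth dependency ratio = 6,426 / 7,723 × 100 = 83
Old-age dependency ratio = 467 / 7,723 × 100 = 6
Total dependency ratio = (6,426 + 467) / 7,723 × 100 = 6,893 / 7,723 × 100 = 89

Youth dependency ratio: 83
Old-age dependency ratio: 6
Total dependency ratio: 89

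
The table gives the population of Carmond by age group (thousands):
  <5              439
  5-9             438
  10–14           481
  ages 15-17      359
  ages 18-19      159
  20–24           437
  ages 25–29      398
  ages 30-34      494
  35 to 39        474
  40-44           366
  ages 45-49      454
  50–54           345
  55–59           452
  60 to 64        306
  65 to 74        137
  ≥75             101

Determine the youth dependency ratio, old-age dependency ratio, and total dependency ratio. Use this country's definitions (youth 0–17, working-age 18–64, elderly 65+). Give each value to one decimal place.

Youth dependency ratio: 44.2
Old-age dependency ratio: 6.1
Total dependency ratio: 50.3

0–17: 439 + 438 + 481 + 359 = 1717
18–64: 159 + 437 + 398 + 494 + 474 + 366 + 454 + 345 + 452 + 306 = 3885
65+: 137 + 101 = 238
Youth dependency ratio = 1717 / 3885 × 100 = 44.2
Old-age dependency ratio = 238 / 3885 × 100 = 6.1
Total dependency ratio = (1717 + 238) / 3885 × 100 = 1955 / 3885 × 100 = 50.3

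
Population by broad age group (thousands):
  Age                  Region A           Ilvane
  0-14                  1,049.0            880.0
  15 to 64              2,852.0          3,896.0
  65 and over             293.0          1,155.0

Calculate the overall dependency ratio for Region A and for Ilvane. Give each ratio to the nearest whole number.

Region A: 47
Ilvane: 52

Region A: (1,049.0 + 293.0) / 2,852.0 × 100 = 1,342.0 / 2,852.0 × 100 = 47
Ilvane: (880.0 + 1,155.0) / 3,896.0 × 100 = 2,035.0 / 3,896.0 × 100 = 52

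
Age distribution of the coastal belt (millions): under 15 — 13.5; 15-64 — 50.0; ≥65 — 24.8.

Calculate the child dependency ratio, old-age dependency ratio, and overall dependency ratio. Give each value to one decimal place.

Youth dependency ratio: 27.0
Old-age dependency ratio: 49.6
Total dependency ratio: 76.6

Youth dependency ratio = 13.5 / 50.0 × 100 = 27.0
Old-age dependency ratio = 24.8 / 50.0 × 100 = 49.6
Total dependency ratio = (13.5 + 24.8) / 50.0 × 100 = 38.3 / 50.0 × 100 = 76.6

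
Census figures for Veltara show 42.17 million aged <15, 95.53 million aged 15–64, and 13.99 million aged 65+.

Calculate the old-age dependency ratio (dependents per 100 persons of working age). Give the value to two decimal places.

Old-age dependency ratio = 13.99 / 95.53 × 100 = 14.64

Old-age dependency ratio: 14.64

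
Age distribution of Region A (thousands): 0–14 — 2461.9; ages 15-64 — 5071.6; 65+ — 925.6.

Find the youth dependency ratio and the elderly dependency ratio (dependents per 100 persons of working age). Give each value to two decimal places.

Youth dependency ratio: 48.54
Old-age dependency ratio: 18.25

Youth dependency ratio = 2461.9 / 5071.6 × 100 = 48.54
Old-age dependency ratio = 925.6 / 5071.6 × 100 = 18.25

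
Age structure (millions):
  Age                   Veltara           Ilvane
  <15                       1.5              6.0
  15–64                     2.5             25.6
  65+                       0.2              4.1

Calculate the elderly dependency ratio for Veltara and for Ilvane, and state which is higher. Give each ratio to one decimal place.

Veltara: 8.0
Ilvane: 16.0
Higher: Ilvane

Veltara: 0.2 / 2.5 × 100 = 8.0
Ilvane: 4.1 / 25.6 × 100 = 16.0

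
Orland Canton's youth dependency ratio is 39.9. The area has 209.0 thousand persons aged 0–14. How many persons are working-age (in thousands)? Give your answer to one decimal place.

Working-age: 523.8

Youth dependency ratio = youth / working-age × 100
39.9 = 209.0 / W × 100
⇒ 523.8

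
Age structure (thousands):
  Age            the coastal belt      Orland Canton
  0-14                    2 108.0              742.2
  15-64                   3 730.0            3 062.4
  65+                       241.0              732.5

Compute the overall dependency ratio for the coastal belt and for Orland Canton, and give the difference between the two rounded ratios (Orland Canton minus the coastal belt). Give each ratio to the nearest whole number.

the coastal belt: (2 108.0 + 241.0) / 3 730.0 × 100 = 2 349.0 / 3 730.0 × 100 = 63
Orland Canton: (742.2 + 732.5) / 3 062.4 × 100 = 1 474.7 / 3 062.4 × 100 = 48

the coastal belt: 63
Orland Canton: 48
Difference: -15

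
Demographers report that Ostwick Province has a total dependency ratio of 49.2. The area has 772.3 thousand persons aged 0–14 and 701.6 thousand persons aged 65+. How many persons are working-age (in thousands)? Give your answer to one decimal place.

Working-age: 2 995.7

Total dependency ratio = (youth + elderly) / working-age × 100
49.2 = (772.3 + 701.6) / W × 100
⇒ 2 995.7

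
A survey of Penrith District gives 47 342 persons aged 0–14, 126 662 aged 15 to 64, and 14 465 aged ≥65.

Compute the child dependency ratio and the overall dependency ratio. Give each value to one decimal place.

Youth dependency ratio = 47 342 / 126 662 × 100 = 37.4
Total dependency ratio = (47 342 + 14 465) / 126 662 × 100 = 61 807 / 126 662 × 100 = 48.8

Youth dependency ratio: 37.4
Total dependency ratio: 48.8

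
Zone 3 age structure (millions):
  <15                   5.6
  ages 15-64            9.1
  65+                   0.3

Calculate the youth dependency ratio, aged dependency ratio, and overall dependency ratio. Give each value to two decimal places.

Youth dependency ratio: 61.54
Old-age dependency ratio: 3.30
Total dependency ratio: 64.84

Youth dependency ratio = 5.6 / 9.1 × 100 = 61.54
Old-age dependency ratio = 0.3 / 9.1 × 100 = 3.30
Total dependency ratio = (5.6 + 0.3) / 9.1 × 100 = 5.9 / 9.1 × 100 = 64.84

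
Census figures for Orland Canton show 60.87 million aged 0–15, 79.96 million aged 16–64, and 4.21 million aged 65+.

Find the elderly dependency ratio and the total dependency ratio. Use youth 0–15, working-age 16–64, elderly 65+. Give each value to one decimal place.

Old-age dependency ratio: 5.3
Total dependency ratio: 81.4

Old-age dependency ratio = 4.21 / 79.96 × 100 = 5.3
Total dependency ratio = (60.87 + 4.21) / 79.96 × 100 = 65.08 / 79.96 × 100 = 81.4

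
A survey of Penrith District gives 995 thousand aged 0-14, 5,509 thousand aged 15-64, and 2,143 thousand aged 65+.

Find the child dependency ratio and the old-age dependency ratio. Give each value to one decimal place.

Youth dependency ratio = 995 / 5,509 × 100 = 18.1
Old-age dependency ratio = 2,143 / 5,509 × 100 = 38.9

Youth dependency ratio: 18.1
Old-age dependency ratio: 38.9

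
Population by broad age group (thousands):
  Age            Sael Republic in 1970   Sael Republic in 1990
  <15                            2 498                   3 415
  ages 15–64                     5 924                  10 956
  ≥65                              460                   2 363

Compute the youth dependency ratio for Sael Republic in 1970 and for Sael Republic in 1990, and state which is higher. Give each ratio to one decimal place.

Sael Republic in 1970: 42.2
Sael Republic in 1990: 31.2
Higher: Sael Republic in 1970

Sael Republic in 1970: 2 498 / 5 924 × 100 = 42.2
Sael Republic in 1990: 3 415 / 10 956 × 100 = 31.2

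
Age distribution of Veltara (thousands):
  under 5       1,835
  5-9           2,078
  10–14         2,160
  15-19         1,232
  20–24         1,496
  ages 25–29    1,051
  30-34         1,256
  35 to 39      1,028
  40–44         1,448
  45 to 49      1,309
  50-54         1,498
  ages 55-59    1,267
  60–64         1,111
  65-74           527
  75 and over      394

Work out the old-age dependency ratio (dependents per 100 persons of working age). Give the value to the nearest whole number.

0–14: 1,835 + 2,078 + 2,160 = 6,073
15–64: 1,232 + 1,496 + 1,051 + 1,256 + 1,028 + 1,448 + 1,309 + 1,498 + 1,267 + 1,111 = 12,696
65+: 527 + 394 = 921
Old-age dependency ratio = 921 / 12,696 × 100 = 7

Old-age dependency ratio: 7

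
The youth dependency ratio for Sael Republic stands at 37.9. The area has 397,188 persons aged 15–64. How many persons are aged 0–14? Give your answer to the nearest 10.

Youth dependency ratio = youth / working-age × 100
37.9 = Y / 397,188 × 100
⇒ 150,530

Aged 0–14: 150,530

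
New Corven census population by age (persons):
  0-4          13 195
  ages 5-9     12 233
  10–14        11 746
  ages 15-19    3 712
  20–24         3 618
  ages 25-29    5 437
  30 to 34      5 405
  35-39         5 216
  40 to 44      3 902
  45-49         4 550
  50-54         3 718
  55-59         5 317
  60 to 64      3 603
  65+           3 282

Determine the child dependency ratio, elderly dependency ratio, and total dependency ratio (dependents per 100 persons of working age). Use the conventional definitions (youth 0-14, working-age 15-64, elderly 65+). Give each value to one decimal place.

0–14: 13 195 + 12 233 + 11 746 = 37 174
15–64: 3 712 + 3 618 + 5 437 + 5 405 + 5 216 + 3 902 + 4 550 + 3 718 + 5 317 + 3 603 = 44 478
65+: 3 282
Youth dependency ratio = 37 174 / 44 478 × 100 = 83.6
Old-age dependency ratio = 3 282 / 44 478 × 100 = 7.4
Total dependency ratio = (37 174 + 3 282) / 44 478 × 100 = 40 456 / 44 478 × 100 = 91.0

Youth dependency ratio: 83.6
Old-age dependency ratio: 7.4
Total dependency ratio: 91.0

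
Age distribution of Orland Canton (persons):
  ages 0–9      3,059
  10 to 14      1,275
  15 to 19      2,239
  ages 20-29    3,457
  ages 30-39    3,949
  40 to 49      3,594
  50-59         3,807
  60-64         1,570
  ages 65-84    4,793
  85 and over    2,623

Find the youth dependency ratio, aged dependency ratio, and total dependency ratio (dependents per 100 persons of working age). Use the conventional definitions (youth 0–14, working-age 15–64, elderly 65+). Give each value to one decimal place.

0–14: 3,059 + 1,275 = 4,334
15–64: 2,239 + 3,457 + 3,949 + 3,594 + 3,807 + 1,570 = 18,616
65+: 4,793 + 2,623 = 7,416
Youth dependency ratio = 4,334 / 18,616 × 100 = 23.3
Old-age dependency ratio = 7,416 / 18,616 × 100 = 39.8
Total dependency ratio = (4,334 + 7,416) / 18,616 × 100 = 11,750 / 18,616 × 100 = 63.1

Youth dependency ratio: 23.3
Old-age dependency ratio: 39.8
Total dependency ratio: 63.1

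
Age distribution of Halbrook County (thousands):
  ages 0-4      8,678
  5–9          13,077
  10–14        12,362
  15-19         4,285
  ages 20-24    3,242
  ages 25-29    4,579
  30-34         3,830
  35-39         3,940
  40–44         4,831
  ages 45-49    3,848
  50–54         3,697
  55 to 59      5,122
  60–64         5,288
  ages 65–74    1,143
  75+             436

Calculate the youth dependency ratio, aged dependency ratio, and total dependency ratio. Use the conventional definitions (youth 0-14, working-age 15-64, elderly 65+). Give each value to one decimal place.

0–14: 8,678 + 13,077 + 12,362 = 34,117
15–64: 4,285 + 3,242 + 4,579 + 3,830 + 3,940 + 4,831 + 3,848 + 3,697 + 5,122 + 5,288 = 42,662
65+: 1,143 + 436 = 1,579
Youth dependency ratio = 34,117 / 42,662 × 100 = 80.0
Old-age dependency ratio = 1,579 / 42,662 × 100 = 3.7
Total dependency ratio = (34,117 + 1,579) / 42,662 × 100 = 35,696 / 42,662 × 100 = 83.7

Youth dependency ratio: 80.0
Old-age dependency ratio: 3.7
Total dependency ratio: 83.7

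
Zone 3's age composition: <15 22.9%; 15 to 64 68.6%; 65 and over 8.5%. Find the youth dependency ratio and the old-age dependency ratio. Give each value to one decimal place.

Youth dependency ratio: 33.4
Old-age dependency ratio: 12.4

Youth dependency ratio = 22.9 / 68.6 × 100 = 33.4
Old-age dependency ratio = 8.5 / 68.6 × 100 = 12.4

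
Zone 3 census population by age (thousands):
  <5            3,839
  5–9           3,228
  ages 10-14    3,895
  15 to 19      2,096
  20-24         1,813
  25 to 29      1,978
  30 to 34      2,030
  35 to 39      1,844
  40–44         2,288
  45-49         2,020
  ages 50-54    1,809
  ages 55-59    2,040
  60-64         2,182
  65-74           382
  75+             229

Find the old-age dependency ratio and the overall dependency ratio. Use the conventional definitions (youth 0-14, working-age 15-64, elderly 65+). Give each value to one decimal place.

Old-age dependency ratio: 3.0
Total dependency ratio: 57.6

0–14: 3,839 + 3,228 + 3,895 = 10,962
15–64: 2,096 + 1,813 + 1,978 + 2,030 + 1,844 + 2,288 + 2,020 + 1,809 + 2,040 + 2,182 = 20,100
65+: 382 + 229 = 611
Old-age dependency ratio = 611 / 20,100 × 100 = 3.0
Total dependency ratio = (10,962 + 611) / 20,100 × 100 = 11,573 / 20,100 × 100 = 57.6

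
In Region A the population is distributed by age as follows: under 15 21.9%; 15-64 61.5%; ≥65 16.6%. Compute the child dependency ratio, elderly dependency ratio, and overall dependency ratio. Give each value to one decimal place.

Youth dependency ratio: 35.6
Old-age dependency ratio: 27.0
Total dependency ratio: 62.6

Youth dependency ratio = 21.9 / 61.5 × 100 = 35.6
Old-age dependency ratio = 16.6 / 61.5 × 100 = 27.0
Total dependency ratio = (21.9 + 16.6) / 61.5 × 100 = 38.5 / 61.5 × 100 = 62.6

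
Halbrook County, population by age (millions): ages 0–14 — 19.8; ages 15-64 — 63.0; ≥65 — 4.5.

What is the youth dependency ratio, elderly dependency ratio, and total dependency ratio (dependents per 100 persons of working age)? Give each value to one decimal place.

Youth dependency ratio = 19.8 / 63.0 × 100 = 31.4
Old-age dependency ratio = 4.5 / 63.0 × 100 = 7.1
Total dependency ratio = (19.8 + 4.5) / 63.0 × 100 = 24.3 / 63.0 × 100 = 38.6

Youth dependency ratio: 31.4
Old-age dependency ratio: 7.1
Total dependency ratio: 38.6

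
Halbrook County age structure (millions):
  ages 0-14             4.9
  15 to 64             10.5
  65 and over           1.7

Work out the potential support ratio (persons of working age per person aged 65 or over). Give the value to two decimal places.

Potential support ratio = 10.5 / 1.7 = 6.18

Potential support ratio: 6.18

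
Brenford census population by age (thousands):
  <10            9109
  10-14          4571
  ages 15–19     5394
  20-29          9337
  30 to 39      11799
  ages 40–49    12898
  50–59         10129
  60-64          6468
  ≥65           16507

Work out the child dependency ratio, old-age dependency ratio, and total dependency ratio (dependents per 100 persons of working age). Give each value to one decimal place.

0–14: 9109 + 4571 = 13680
15–64: 5394 + 9337 + 11799 + 12898 + 10129 + 6468 = 56025
65+: 16507
Youth dependency ratio = 13680 / 56025 × 100 = 24.4
Old-age dependency ratio = 16507 / 56025 × 100 = 29.5
Total dependency ratio = (13680 + 16507) / 56025 × 100 = 30187 / 56025 × 100 = 53.9

Youth dependency ratio: 24.4
Old-age dependency ratio: 29.5
Total dependency ratio: 53.9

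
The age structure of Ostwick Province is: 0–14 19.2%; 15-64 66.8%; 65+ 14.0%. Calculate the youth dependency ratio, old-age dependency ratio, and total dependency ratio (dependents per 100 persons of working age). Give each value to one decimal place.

Youth dependency ratio = 19.2 / 66.8 × 100 = 28.7
Old-age dependency ratio = 14.0 / 66.8 × 100 = 21.0
Total dependency ratio = (19.2 + 14.0) / 66.8 × 100 = 33.2 / 66.8 × 100 = 49.7

Youth dependency ratio: 28.7
Old-age dependency ratio: 21.0
Total dependency ratio: 49.7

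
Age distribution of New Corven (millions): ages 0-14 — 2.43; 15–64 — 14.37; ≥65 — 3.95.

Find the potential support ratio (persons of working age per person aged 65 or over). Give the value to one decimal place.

Potential support ratio = 14.37 / 3.95 = 3.6

Potential support ratio: 3.6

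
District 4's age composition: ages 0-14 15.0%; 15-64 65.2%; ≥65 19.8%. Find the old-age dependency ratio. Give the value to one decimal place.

Old-age dependency ratio = 19.8 / 65.2 × 100 = 30.4

Old-age dependency ratio: 30.4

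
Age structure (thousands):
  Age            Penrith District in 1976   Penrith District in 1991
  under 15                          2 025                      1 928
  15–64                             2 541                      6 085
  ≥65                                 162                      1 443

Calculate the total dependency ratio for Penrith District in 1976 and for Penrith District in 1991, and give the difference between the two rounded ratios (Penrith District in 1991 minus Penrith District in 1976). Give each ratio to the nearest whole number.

Penrith District in 1976: (2 025 + 162) / 2 541 × 100 = 2 187 / 2 541 × 100 = 86
Penrith District in 1991: (1 928 + 1 443) / 6 085 × 100 = 3 371 / 6 085 × 100 = 55

Penrith District in 1976: 86
Penrith District in 1991: 55
Difference: -31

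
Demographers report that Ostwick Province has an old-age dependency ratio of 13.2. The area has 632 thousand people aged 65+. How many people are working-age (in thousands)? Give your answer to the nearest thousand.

Working-age: 4,788

Old-age dependency ratio = elderly / working-age × 100
13.2 = 632 / W × 100
⇒ 4,788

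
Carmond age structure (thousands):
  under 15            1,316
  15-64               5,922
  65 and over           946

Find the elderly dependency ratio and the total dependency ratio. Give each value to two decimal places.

Old-age dependency ratio: 15.97
Total dependency ratio: 38.20

Old-age dependency ratio = 946 / 5,922 × 100 = 15.97
Total dependency ratio = (1,316 + 946) / 5,922 × 100 = 2,262 / 5,922 × 100 = 38.20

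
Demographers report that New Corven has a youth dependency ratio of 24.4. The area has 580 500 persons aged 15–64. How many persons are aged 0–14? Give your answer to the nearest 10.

Aged 0–14: 141 640

Youth dependency ratio = youth / working-age × 100
24.4 = Y / 580 500 × 100
⇒ 141 640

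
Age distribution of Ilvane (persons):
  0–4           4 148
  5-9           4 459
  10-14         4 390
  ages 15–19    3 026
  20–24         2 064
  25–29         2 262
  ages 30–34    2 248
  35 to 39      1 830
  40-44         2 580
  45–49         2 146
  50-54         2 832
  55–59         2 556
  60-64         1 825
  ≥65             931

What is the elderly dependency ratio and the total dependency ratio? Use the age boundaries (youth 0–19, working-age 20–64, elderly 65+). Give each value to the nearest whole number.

Old-age dependency ratio: 5
Total dependency ratio: 83

0–19: 4 148 + 4 459 + 4 390 + 3 026 = 16 023
20–64: 2 064 + 2 262 + 2 248 + 1 830 + 2 580 + 2 146 + 2 832 + 2 556 + 1 825 = 20 343
65+: 931
Old-age dependency ratio = 931 / 20 343 × 100 = 5
Total dependency ratio = (16 023 + 931) / 20 343 × 100 = 16 954 / 20 343 × 100 = 83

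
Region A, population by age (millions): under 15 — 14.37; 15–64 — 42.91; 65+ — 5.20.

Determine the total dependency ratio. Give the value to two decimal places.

Total dependency ratio = (14.37 + 5.20) / 42.91 × 100 = 19.57 / 42.91 × 100 = 45.61

Total dependency ratio: 45.61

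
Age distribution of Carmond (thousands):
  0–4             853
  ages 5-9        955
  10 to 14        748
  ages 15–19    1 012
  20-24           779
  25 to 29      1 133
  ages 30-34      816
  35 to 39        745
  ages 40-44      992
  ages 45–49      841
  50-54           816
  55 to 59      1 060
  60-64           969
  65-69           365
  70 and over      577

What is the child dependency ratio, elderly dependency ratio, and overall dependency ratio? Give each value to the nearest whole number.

Youth dependency ratio: 28
Old-age dependency ratio: 10
Total dependency ratio: 38

0–14: 853 + 955 + 748 = 2 556
15–64: 1 012 + 779 + 1 133 + 816 + 745 + 992 + 841 + 816 + 1 060 + 969 = 9 163
65+: 365 + 577 = 942
Youth dependency ratio = 2 556 / 9 163 × 100 = 28
Old-age dependency ratio = 942 / 9 163 × 100 = 10
Total dependency ratio = (2 556 + 942) / 9 163 × 100 = 3 498 / 9 163 × 100 = 38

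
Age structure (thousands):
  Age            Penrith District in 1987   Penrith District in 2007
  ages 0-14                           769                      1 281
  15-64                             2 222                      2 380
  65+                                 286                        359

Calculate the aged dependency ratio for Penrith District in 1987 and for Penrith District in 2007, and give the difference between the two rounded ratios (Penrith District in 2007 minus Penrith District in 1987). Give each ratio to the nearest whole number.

Penrith District in 1987: 286 / 2 222 × 100 = 13
Penrith District in 2007: 359 / 2 380 × 100 = 15

Penrith District in 1987: 13
Penrith District in 2007: 15
Difference: +2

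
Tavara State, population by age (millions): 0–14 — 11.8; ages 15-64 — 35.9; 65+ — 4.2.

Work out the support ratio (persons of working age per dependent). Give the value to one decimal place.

Support ratio = 35.9 / (11.8 + 4.2) = 35.9 / 16.0 = 2.2

Support ratio: 2.2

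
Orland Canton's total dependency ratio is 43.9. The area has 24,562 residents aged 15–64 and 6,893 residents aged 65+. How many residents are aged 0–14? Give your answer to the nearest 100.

Total dependency ratio = (youth + elderly) / working-age × 100
43.9 = (Y + 6,893) / 24,562 × 100
⇒ 3,900

Aged 0–14: 3,900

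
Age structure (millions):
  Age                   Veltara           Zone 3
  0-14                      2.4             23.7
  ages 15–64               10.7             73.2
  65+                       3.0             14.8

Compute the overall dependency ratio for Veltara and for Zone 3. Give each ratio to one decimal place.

Veltara: 50.5
Zone 3: 52.6

Veltara: (2.4 + 3.0) / 10.7 × 100 = 5.4 / 10.7 × 100 = 50.5
Zone 3: (23.7 + 14.8) / 73.2 × 100 = 38.5 / 73.2 × 100 = 52.6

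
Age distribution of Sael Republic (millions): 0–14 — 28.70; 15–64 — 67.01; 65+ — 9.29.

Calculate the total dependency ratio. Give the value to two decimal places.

Total dependency ratio = (28.70 + 9.29) / 67.01 × 100 = 37.99 / 67.01 × 100 = 56.69

Total dependency ratio: 56.69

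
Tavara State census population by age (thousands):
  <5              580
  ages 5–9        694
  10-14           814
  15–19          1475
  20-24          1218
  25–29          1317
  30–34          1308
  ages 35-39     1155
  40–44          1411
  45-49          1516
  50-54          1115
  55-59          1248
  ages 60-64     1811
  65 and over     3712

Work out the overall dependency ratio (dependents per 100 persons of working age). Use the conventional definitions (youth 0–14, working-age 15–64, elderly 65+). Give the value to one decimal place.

Total dependency ratio: 42.7

0–14: 580 + 694 + 814 = 2088
15–64: 1475 + 1218 + 1317 + 1308 + 1155 + 1411 + 1516 + 1115 + 1248 + 1811 = 13574
65+: 3712
Total dependency ratio = (2088 + 3712) / 13574 × 100 = 5800 / 13574 × 100 = 42.7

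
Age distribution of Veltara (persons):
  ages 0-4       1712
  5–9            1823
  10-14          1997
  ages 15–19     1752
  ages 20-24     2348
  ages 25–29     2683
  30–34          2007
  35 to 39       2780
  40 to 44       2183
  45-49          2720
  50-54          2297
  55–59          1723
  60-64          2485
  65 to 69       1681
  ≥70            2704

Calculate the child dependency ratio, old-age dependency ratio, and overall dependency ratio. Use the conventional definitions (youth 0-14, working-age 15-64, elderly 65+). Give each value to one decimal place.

Youth dependency ratio: 24.1
Old-age dependency ratio: 19.1
Total dependency ratio: 43.2

0–14: 1712 + 1823 + 1997 = 5532
15–64: 1752 + 2348 + 2683 + 2007 + 2780 + 2183 + 2720 + 2297 + 1723 + 2485 = 22978
65+: 1681 + 2704 = 4385
Youth dependency ratio = 5532 / 22978 × 100 = 24.1
Old-age dependency ratio = 4385 / 22978 × 100 = 19.1
Total dependency ratio = (5532 + 4385) / 22978 × 100 = 9917 / 22978 × 100 = 43.2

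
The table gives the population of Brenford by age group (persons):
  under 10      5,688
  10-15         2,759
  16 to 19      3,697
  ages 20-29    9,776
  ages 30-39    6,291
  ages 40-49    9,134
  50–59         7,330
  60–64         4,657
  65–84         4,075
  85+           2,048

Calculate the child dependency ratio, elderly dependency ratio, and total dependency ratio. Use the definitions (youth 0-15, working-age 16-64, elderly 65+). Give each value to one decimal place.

0–15: 5,688 + 2,759 = 8,447
16–64: 3,697 + 9,776 + 6,291 + 9,134 + 7,330 + 4,657 = 40,885
65+: 4,075 + 2,048 = 6,123
Youth dependency ratio = 8,447 / 40,885 × 100 = 20.7
Old-age dependency ratio = 6,123 / 40,885 × 100 = 15.0
Total dependency ratio = (8,447 + 6,123) / 40,885 × 100 = 14,570 / 40,885 × 100 = 35.6

Youth dependency ratio: 20.7
Old-age dependency ratio: 15.0
Total dependency ratio: 35.6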